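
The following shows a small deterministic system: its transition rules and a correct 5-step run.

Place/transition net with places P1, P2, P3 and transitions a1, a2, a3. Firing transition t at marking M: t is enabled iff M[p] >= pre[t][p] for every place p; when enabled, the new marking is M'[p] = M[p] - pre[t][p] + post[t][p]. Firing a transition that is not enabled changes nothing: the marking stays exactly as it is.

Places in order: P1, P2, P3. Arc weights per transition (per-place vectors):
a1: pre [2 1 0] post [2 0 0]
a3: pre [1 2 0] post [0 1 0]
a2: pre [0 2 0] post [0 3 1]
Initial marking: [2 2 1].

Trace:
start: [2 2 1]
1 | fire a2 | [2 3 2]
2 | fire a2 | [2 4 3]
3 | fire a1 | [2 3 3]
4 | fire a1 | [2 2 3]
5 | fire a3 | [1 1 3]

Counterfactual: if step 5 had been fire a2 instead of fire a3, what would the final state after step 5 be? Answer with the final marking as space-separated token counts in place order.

(re-executing from step 5 with the substitution; state before step 5: [2 2 3])
5 | fire a2 | [2 3 4]

2 3 4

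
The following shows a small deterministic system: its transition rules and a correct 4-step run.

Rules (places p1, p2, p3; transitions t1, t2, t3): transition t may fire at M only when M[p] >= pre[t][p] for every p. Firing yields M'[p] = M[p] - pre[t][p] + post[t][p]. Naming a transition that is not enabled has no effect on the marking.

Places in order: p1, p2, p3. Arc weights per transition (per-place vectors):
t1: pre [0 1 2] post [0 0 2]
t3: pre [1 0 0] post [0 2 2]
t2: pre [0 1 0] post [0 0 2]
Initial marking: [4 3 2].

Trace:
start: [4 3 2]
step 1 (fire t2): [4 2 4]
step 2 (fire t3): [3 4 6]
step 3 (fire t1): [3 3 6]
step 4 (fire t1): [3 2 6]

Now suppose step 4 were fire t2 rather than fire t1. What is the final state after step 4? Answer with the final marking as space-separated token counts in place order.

3 2 8

(re-executing from step 4 with the substitution; state before step 4: [3 3 6])
step 4 (fire t2): [3 2 8]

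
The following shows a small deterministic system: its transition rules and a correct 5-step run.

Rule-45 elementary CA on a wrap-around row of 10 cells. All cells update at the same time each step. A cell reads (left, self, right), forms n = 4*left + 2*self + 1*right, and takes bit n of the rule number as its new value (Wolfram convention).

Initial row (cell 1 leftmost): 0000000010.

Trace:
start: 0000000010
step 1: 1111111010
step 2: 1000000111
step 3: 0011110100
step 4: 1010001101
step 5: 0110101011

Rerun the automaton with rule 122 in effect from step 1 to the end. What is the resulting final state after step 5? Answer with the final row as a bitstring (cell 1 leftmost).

0101010101

(re-executing steps 1..5 under rule 122; state before step 1: 0000000010)
step 1: 0000000101
step 2: 1000001010
step 3: 0100010101
step 4: 1010101010
step 5: 0101010101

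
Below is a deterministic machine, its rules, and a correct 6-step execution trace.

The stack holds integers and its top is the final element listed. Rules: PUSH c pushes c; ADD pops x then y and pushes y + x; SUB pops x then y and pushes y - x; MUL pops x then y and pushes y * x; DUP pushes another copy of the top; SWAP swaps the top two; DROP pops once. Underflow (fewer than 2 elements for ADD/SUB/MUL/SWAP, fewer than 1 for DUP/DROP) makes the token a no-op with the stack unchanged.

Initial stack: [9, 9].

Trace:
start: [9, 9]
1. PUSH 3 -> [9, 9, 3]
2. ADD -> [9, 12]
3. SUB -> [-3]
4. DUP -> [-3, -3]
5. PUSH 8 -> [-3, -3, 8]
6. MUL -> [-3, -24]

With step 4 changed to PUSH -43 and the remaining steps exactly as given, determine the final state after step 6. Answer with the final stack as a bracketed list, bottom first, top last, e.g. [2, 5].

[-3, -344]

(re-executing from step 4 with the substitution; state before step 4: [-3])
4. PUSH -43 -> [-3, -43]
5. PUSH 8 -> [-3, -43, 8]
6. MUL -> [-3, -344]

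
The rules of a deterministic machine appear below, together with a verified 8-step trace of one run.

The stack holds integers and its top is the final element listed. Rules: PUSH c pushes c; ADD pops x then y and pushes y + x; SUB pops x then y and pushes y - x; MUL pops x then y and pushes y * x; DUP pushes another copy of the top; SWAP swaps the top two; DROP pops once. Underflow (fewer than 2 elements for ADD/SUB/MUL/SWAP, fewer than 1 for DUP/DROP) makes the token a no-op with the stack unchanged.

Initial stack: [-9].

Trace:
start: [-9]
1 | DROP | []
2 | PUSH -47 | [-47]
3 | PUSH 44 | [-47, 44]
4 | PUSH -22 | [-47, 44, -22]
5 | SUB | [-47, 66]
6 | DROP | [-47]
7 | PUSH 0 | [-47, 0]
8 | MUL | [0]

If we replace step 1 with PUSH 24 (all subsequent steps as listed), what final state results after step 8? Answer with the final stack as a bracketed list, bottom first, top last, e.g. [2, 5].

[-9, 24, 0]

(re-executing from step 1 with the substitution; state before step 1: [-9])
1 | PUSH 24 | [-9, 24]
2 | PUSH -47 | [-9, 24, -47]
3 | PUSH 44 | [-9, 24, -47, 44]
4 | PUSH -22 | [-9, 24, -47, 44, -22]
5 | SUB | [-9, 24, -47, 66]
6 | DROP | [-9, 24, -47]
7 | PUSH 0 | [-9, 24, -47, 0]
8 | MUL | [-9, 24, 0]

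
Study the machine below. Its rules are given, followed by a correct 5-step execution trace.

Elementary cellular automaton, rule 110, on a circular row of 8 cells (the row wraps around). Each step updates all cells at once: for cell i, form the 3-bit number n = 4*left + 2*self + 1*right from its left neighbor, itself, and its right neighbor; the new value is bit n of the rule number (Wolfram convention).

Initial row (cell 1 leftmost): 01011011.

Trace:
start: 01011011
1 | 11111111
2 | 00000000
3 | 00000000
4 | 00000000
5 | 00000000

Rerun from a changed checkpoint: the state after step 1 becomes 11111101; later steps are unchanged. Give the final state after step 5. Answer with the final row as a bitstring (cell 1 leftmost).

00110001

state after step 1 := 11111101
2 | 00000111
3 | 00001101
4 | 00011111
5 | 00110001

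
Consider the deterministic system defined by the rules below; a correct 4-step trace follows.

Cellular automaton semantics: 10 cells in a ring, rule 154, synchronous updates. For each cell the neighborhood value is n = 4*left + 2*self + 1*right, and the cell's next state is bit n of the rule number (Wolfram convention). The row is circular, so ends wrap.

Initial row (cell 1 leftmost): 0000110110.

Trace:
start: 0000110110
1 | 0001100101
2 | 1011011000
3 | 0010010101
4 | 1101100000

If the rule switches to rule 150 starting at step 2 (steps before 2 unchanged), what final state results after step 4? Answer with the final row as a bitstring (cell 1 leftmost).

(re-executing steps 2..4 under rule 150; state before step 2: 0001100101)
2 | 1010011101
3 | 0011101000
4 | 0101001100

0101001100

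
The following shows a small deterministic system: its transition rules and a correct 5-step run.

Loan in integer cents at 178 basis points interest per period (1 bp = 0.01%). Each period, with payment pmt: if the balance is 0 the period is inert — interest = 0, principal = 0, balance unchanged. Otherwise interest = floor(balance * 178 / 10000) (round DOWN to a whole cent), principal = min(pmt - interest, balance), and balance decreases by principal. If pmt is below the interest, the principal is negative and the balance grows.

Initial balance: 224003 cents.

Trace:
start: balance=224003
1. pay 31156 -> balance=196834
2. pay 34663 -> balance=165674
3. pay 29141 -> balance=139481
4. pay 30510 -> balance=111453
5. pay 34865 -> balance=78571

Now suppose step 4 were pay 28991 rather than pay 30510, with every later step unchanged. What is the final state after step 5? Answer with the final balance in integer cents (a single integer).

(re-executing from step 4 with the substitution; state before step 4: balance=139481)
4. pay 28991 -> balance=112972
5. pay 34865 -> balance=80117

80117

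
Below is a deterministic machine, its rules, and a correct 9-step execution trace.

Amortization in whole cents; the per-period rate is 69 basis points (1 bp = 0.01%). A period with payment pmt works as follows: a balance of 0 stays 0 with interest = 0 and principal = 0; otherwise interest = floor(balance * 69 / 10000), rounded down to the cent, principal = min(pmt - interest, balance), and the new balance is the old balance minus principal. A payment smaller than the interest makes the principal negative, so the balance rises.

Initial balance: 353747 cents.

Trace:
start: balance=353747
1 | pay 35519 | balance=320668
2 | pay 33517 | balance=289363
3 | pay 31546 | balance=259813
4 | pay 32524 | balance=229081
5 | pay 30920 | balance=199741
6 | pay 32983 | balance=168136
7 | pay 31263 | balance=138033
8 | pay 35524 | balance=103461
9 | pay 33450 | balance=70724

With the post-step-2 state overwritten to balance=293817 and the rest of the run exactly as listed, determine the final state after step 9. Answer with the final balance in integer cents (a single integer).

state after step 2 := balance=293817
3 | pay 31546 | balance=264298
4 | pay 32524 | balance=233597
5 | pay 30920 | balance=204288
6 | pay 32983 | balance=172714
7 | pay 31263 | balance=142642
8 | pay 35524 | balance=108102
9 | pay 33450 | balance=75397

75397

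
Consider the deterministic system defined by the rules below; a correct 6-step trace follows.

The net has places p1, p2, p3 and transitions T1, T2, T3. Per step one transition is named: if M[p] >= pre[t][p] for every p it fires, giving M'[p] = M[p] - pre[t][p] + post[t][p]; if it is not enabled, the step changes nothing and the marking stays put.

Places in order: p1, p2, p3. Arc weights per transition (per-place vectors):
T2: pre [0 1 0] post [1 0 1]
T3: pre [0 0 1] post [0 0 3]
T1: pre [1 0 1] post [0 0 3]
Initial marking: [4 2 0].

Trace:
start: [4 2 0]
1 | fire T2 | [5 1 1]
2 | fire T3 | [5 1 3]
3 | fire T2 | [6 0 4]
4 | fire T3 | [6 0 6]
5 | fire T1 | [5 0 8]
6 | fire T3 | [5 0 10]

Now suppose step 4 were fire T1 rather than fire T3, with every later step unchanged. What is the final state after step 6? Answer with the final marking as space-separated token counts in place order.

4 0 10

(re-executing from step 4 with the substitution; state before step 4: [6 0 4])
4 | fire T1 | [5 0 6]
5 | fire T1 | [4 0 8]
6 | fire T3 | [4 0 10]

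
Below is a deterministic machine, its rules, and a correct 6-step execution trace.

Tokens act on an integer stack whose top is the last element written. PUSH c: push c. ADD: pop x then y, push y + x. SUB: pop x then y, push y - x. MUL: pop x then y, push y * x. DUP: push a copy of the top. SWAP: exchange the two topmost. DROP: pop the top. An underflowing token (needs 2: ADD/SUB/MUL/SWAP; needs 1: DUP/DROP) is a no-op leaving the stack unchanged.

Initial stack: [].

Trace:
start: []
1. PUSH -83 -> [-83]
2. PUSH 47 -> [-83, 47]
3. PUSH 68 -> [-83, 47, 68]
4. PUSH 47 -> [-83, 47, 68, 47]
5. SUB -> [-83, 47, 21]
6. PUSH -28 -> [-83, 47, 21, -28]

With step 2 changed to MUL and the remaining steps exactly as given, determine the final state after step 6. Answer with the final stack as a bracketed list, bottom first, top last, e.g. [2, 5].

[-83, 21, -28]

(re-executing from step 2 with the substitution; state before step 2: [-83])
2. MUL -> [-83]
3. PUSH 68 -> [-83, 68]
4. PUSH 47 -> [-83, 68, 47]
5. SUB -> [-83, 21]
6. PUSH -28 -> [-83, 21, -28]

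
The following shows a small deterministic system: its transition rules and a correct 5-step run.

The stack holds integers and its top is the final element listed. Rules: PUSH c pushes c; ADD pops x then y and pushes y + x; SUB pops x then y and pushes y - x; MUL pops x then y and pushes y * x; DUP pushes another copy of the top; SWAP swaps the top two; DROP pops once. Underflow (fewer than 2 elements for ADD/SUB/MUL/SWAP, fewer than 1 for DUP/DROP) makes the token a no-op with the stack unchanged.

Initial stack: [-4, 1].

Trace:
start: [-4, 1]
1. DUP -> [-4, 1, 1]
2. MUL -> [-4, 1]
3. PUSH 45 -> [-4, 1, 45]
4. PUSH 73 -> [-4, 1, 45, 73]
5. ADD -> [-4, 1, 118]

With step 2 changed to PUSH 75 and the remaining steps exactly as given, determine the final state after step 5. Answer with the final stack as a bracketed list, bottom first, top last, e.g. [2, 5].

[-4, 1, 1, 75, 118]

(re-executing from step 2 with the substitution; state before step 2: [-4, 1, 1])
2. PUSH 75 -> [-4, 1, 1, 75]
3. PUSH 45 -> [-4, 1, 1, 75, 45]
4. PUSH 73 -> [-4, 1, 1, 75, 45, 73]
5. ADD -> [-4, 1, 1, 75, 118]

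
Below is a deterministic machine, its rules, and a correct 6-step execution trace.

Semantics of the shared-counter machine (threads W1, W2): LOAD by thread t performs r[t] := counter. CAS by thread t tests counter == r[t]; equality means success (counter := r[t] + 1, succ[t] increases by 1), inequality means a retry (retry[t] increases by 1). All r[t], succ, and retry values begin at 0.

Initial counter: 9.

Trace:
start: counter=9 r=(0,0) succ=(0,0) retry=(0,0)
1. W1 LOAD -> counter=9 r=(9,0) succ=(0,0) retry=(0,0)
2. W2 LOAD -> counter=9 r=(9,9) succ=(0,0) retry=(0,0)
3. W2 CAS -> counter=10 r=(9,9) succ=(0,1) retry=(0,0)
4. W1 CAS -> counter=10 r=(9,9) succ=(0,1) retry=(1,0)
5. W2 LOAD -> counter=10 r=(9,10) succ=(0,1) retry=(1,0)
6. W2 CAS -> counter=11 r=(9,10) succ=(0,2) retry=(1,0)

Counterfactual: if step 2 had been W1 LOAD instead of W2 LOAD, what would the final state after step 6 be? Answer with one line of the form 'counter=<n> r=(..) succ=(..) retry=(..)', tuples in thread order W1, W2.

(re-executing from step 2 with the substitution; state before step 2: counter=9 r=(9,0) succ=(0,0) retry=(0,0))
2. W1 LOAD -> counter=9 r=(9,0) succ=(0,0) retry=(0,0)
3. W2 CAS -> counter=9 r=(9,0) succ=(0,0) retry=(0,1)
4. W1 CAS -> counter=10 r=(9,0) succ=(1,0) retry=(0,1)
5. W2 LOAD -> counter=10 r=(9,10) succ=(1,0) retry=(0,1)
6. W2 CAS -> counter=11 r=(9,10) succ=(1,1) retry=(0,1)

counter=11 r=(9,10) succ=(1,1) retry=(0,1)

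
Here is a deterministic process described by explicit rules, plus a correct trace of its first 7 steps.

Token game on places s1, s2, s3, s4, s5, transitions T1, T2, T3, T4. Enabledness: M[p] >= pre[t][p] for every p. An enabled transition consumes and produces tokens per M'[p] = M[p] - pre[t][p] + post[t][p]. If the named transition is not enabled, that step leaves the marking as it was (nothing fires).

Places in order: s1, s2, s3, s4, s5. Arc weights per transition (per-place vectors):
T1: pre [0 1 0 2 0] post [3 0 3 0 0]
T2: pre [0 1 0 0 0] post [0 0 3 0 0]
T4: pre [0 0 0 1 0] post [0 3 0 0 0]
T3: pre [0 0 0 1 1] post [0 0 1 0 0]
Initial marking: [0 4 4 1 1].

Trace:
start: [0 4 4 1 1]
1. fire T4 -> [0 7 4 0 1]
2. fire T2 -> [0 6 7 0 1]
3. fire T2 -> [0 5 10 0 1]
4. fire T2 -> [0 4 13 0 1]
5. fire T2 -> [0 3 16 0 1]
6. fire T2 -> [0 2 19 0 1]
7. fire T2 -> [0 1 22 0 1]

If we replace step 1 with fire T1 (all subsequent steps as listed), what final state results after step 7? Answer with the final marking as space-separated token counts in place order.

(re-executing from step 1 with the substitution; state before step 1: [0 4 4 1 1])
1. fire T1 -> [0 4 4 1 1]
2. fire T2 -> [0 3 7 1 1]
3. fire T2 -> [0 2 10 1 1]
4. fire T2 -> [0 1 13 1 1]
5. fire T2 -> [0 0 16 1 1]
6. fire T2 -> [0 0 16 1 1]
7. fire T2 -> [0 0 16 1 1]

0 0 16 1 1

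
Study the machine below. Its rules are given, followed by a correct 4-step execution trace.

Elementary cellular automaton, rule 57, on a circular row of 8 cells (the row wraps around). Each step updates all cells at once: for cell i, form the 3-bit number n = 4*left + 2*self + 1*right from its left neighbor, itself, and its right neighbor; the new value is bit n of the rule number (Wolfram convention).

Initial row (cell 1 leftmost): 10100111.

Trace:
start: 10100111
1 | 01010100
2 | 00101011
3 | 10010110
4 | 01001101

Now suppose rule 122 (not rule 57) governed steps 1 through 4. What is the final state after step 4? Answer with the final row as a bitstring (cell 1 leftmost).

00110110

(re-executing steps 1..4 under rule 122; state before step 1: 10100111)
1 | 11011100
2 | 11110111
3 | 00011100
4 | 00110110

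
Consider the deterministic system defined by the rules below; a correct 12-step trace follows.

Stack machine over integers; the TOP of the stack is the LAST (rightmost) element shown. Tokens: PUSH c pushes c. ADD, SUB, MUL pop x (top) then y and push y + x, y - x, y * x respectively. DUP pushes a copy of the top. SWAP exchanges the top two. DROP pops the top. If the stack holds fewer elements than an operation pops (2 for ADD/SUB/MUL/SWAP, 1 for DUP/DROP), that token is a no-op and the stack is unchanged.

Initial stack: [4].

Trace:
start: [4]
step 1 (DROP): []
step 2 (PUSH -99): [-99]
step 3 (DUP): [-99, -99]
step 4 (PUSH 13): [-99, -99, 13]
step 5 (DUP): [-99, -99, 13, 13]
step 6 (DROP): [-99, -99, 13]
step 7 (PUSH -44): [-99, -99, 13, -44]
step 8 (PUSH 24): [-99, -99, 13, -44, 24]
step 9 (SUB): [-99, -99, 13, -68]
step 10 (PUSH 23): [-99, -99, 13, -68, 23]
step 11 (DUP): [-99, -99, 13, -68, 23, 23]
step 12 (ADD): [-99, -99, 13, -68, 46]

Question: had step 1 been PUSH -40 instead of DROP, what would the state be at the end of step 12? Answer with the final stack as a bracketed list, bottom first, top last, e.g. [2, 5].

(re-executing from step 1 with the substitution; state before step 1: [4])
step 1 (PUSH -40): [4, -40]
step 2 (PUSH -99): [4, -40, -99]
step 3 (DUP): [4, -40, -99, -99]
step 4 (PUSH 13): [4, -40, -99, -99, 13]
step 5 (DUP): [4, -40, -99, -99, 13, 13]
step 6 (DROP): [4, -40, -99, -99, 13]
step 7 (PUSH -44): [4, -40, -99, -99, 13, -44]
step 8 (PUSH 24): [4, -40, -99, -99, 13, -44, 24]
step 9 (SUB): [4, -40, -99, -99, 13, -68]
step 10 (PUSH 23): [4, -40, -99, -99, 13, -68, 23]
step 11 (DUP): [4, -40, -99, -99, 13, -68, 23, 23]
step 12 (ADD): [4, -40, -99, -99, 13, -68, 46]

[4, -40, -99, -99, 13, -68, 46]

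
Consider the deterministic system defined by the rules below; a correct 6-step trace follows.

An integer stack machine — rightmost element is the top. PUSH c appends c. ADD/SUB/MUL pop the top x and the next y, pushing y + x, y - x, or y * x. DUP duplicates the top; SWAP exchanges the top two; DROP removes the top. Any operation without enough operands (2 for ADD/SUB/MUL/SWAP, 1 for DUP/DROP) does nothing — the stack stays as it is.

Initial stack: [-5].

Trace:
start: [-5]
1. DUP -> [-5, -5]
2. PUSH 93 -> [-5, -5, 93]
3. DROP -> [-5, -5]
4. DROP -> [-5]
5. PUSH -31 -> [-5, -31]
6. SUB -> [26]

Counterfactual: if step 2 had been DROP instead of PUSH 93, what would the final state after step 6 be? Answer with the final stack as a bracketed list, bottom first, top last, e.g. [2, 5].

[-31]

(re-executing from step 2 with the substitution; state before step 2: [-5, -5])
2. DROP -> [-5]
3. DROP -> []
4. DROP -> []
5. PUSH -31 -> [-31]
6. SUB -> [-31]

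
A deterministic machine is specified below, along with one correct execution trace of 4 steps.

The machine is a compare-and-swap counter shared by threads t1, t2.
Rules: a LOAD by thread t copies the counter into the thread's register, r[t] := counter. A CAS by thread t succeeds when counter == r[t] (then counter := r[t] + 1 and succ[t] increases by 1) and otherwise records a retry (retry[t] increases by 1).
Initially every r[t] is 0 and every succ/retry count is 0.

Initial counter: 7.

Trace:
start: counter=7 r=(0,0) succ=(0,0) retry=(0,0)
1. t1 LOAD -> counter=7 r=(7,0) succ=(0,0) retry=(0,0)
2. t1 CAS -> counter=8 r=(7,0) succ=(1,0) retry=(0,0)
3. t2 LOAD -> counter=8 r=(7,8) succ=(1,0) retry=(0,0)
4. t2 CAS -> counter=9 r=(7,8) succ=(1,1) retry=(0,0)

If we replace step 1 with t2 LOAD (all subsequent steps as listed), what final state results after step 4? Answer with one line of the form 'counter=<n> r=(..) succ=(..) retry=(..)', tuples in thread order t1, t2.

(re-executing from step 1 with the substitution; state before step 1: counter=7 r=(0,0) succ=(0,0) retry=(0,0))
1. t2 LOAD -> counter=7 r=(0,7) succ=(0,0) retry=(0,0)
2. t1 CAS -> counter=7 r=(0,7) succ=(0,0) retry=(1,0)
3. t2 LOAD -> counter=7 r=(0,7) succ=(0,0) retry=(1,0)
4. t2 CAS -> counter=8 r=(0,7) succ=(0,1) retry=(1,0)

counter=8 r=(0,7) succ=(0,1) retry=(1,0)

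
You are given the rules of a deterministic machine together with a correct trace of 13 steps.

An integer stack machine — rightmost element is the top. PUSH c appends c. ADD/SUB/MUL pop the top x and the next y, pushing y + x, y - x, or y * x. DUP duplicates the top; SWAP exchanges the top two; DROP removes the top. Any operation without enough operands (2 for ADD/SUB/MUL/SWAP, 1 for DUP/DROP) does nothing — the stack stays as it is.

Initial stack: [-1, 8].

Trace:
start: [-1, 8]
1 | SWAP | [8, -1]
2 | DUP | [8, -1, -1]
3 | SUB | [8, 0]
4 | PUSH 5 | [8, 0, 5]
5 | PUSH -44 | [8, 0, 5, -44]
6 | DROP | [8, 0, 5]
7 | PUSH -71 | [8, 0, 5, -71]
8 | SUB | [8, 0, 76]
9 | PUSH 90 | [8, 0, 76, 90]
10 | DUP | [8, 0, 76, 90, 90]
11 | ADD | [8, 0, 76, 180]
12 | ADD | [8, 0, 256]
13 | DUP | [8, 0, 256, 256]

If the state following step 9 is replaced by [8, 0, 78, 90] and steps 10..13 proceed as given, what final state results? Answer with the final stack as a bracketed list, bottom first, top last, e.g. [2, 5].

state after step 9 := [8, 0, 78, 90]
10 | DUP | [8, 0, 78, 90, 90]
11 | ADD | [8, 0, 78, 180]
12 | ADD | [8, 0, 258]
13 | DUP | [8, 0, 258, 258]

[8, 0, 258, 258]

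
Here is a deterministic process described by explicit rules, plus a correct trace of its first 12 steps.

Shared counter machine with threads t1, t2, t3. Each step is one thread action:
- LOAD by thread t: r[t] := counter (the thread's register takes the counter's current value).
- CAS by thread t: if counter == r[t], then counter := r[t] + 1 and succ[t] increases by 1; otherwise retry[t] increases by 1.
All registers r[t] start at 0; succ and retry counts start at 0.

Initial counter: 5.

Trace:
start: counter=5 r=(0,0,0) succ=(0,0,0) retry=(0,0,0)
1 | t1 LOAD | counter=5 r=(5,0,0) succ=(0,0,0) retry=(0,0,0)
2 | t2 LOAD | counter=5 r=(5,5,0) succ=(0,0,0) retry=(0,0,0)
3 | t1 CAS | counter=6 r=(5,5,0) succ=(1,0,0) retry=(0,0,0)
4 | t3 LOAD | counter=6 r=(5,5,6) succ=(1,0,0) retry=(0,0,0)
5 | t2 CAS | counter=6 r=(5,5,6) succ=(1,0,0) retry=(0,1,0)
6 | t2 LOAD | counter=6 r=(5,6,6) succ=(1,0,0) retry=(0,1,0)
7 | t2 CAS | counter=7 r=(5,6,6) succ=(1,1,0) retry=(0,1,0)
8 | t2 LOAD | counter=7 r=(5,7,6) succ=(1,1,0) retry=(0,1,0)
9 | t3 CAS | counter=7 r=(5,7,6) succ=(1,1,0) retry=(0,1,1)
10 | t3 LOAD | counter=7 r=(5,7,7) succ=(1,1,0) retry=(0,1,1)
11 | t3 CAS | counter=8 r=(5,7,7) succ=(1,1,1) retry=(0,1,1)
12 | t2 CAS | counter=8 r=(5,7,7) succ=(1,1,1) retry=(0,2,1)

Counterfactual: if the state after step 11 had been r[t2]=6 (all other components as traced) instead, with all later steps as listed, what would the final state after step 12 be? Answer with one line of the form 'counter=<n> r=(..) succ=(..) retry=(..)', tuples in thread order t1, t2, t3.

state after step 11 := counter=8 r=(5,6,7) succ=(1,1,1) retry=(0,1,1)
12 | t2 CAS | counter=8 r=(5,6,7) succ=(1,1,1) retry=(0,2,1)

counter=8 r=(5,6,7) succ=(1,1,1) retry=(0,2,1)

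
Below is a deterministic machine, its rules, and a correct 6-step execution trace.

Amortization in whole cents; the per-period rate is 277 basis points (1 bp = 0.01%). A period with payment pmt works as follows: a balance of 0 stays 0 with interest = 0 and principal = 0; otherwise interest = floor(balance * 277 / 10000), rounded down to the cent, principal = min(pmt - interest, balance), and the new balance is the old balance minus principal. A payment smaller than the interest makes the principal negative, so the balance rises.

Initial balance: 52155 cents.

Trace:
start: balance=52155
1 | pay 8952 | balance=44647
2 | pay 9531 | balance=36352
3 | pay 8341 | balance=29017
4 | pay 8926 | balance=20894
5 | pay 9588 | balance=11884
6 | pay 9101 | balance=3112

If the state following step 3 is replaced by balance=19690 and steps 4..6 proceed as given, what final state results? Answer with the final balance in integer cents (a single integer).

0

state after step 3 := balance=19690
4 | pay 8926 | balance=11309
5 | pay 9588 | balance=2034
6 | pay 9101 | balance=0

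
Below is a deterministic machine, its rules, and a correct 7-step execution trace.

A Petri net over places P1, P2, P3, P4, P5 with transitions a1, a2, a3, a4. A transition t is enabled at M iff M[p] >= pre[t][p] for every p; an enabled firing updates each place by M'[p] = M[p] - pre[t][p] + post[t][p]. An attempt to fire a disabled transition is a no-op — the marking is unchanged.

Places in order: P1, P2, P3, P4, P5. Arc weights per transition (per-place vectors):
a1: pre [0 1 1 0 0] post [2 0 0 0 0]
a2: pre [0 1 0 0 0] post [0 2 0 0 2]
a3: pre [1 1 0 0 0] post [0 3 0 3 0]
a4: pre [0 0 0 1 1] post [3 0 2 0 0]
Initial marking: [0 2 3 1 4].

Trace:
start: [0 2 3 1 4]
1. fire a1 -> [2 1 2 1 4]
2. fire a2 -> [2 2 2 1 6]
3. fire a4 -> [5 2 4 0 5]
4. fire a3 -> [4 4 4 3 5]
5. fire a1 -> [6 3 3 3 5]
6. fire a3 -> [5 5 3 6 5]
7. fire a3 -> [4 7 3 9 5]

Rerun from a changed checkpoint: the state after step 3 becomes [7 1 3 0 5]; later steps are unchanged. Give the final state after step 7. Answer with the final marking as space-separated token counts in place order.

6 6 2 9 5

state after step 3 := [7 1 3 0 5]
4. fire a3 -> [6 3 3 3 5]
5. fire a1 -> [8 2 2 3 5]
6. fire a3 -> [7 4 2 6 5]
7. fire a3 -> [6 6 2 9 5]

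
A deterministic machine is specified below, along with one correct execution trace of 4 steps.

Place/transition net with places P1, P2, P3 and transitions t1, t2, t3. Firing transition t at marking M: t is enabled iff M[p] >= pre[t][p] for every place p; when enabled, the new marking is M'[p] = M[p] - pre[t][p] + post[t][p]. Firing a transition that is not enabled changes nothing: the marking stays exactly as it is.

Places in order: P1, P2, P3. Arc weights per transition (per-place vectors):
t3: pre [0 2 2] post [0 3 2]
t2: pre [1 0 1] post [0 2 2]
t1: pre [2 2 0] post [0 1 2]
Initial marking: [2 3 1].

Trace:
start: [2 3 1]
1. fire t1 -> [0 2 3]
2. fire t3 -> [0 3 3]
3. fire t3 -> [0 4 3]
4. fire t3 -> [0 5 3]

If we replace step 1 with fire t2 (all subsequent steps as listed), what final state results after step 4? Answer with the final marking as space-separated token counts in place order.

(re-executing from step 1 with the substitution; state before step 1: [2 3 1])
1. fire t2 -> [1 5 2]
2. fire t3 -> [1 6 2]
3. fire t3 -> [1 7 2]
4. fire t3 -> [1 8 2]

1 8 2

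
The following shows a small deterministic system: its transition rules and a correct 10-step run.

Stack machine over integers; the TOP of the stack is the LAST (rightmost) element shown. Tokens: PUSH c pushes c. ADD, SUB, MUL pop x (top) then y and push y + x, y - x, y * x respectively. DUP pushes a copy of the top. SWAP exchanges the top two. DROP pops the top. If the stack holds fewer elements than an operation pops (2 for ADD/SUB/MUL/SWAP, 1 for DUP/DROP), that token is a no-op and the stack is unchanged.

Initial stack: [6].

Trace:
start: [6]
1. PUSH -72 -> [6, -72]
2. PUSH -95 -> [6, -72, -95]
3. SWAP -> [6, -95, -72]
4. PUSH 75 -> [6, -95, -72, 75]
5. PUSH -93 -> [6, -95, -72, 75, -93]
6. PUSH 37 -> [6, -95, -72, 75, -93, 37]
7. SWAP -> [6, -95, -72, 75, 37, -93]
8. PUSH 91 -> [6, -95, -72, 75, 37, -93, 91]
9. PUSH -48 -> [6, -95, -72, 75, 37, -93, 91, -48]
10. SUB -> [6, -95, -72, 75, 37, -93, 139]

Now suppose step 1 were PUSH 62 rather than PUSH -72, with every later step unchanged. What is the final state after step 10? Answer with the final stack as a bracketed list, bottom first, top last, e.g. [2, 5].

(re-executing from step 1 with the substitution; state before step 1: [6])
1. PUSH 62 -> [6, 62]
2. PUSH -95 -> [6, 62, -95]
3. SWAP -> [6, -95, 62]
4. PUSH 75 -> [6, -95, 62, 75]
5. PUSH -93 -> [6, -95, 62, 75, -93]
6. PUSH 37 -> [6, -95, 62, 75, -93, 37]
7. SWAP -> [6, -95, 62, 75, 37, -93]
8. PUSH 91 -> [6, -95, 62, 75, 37, -93, 91]
9. PUSH -48 -> [6, -95, 62, 75, 37, -93, 91, -48]
10. SUB -> [6, -95, 62, 75, 37, -93, 139]

[6, -95, 62, 75, 37, -93, 139]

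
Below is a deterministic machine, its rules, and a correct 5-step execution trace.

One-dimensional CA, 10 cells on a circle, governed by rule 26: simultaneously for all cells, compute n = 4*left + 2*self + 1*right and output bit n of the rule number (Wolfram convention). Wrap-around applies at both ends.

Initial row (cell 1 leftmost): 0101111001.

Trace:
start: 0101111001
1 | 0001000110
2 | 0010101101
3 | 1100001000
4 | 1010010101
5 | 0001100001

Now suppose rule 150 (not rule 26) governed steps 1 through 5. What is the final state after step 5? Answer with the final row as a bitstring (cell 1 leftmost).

1110010000

(re-executing steps 1..5 under rule 150; state before step 1: 0101111001)
1 | 0100110111
2 | 0111000010
3 | 1010100111
4 | 0010111011
5 | 1110010000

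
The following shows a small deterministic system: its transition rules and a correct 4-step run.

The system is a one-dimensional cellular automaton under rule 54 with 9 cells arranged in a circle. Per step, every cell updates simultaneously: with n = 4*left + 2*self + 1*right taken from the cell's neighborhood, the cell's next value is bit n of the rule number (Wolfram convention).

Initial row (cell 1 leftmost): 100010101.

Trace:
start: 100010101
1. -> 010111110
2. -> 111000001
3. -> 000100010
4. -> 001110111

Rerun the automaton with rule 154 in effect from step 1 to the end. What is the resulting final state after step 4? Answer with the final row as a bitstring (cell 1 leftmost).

101001000

(re-executing steps 1..4 under rule 154; state before step 1: 100010101)
1. -> 010100001
2. -> 000010010
3. -> 000101101
4. -> 101001000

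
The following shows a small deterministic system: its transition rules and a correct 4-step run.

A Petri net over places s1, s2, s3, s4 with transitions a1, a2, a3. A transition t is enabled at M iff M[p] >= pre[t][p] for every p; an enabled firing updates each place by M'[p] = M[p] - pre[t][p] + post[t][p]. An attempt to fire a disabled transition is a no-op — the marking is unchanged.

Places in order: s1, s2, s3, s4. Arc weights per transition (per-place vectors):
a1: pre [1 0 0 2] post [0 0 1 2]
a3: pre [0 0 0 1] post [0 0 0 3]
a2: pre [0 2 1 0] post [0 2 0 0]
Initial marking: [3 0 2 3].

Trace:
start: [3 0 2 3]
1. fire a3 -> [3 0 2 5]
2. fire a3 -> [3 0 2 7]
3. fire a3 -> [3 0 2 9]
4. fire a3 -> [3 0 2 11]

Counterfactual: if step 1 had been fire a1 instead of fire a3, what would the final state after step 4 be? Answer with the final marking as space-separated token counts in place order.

(re-executing from step 1 with the substitution; state before step 1: [3 0 2 3])
1. fire a1 -> [2 0 3 3]
2. fire a3 -> [2 0 3 5]
3. fire a3 -> [2 0 3 7]
4. fire a3 -> [2 0 3 9]

2 0 3 9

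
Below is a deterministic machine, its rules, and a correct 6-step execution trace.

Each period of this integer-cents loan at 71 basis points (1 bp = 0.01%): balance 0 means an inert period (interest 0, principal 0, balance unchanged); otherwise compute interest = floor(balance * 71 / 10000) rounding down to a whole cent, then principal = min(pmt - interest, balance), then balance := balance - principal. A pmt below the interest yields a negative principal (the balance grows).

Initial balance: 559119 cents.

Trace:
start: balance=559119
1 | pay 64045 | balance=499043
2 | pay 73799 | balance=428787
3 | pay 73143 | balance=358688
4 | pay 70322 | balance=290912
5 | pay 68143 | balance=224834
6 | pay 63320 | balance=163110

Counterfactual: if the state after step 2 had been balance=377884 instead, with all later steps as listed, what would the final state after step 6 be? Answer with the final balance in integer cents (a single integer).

110745

state after step 2 := balance=377884
3 | pay 73143 | balance=307423
4 | pay 70322 | balance=239283
5 | pay 68143 | balance=172838
6 | pay 63320 | balance=110745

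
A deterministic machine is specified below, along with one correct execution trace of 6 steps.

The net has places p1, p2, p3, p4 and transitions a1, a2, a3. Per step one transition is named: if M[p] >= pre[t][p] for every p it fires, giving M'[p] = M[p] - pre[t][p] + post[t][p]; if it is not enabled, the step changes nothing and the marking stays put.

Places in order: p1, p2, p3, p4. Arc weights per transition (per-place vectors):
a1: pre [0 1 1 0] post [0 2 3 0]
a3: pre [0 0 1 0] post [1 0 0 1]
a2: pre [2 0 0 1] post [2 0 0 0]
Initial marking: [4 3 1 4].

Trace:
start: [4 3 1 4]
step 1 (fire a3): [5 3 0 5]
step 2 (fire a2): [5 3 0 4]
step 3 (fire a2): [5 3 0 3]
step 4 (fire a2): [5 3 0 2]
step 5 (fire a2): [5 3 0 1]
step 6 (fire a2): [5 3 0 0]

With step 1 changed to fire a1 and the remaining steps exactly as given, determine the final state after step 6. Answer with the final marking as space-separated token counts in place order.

4 4 3 0

(re-executing from step 1 with the substitution; state before step 1: [4 3 1 4])
step 1 (fire a1): [4 4 3 4]
step 2 (fire a2): [4 4 3 3]
step 3 (fire a2): [4 4 3 2]
step 4 (fire a2): [4 4 3 1]
step 5 (fire a2): [4 4 3 0]
step 6 (fire a2): [4 4 3 0]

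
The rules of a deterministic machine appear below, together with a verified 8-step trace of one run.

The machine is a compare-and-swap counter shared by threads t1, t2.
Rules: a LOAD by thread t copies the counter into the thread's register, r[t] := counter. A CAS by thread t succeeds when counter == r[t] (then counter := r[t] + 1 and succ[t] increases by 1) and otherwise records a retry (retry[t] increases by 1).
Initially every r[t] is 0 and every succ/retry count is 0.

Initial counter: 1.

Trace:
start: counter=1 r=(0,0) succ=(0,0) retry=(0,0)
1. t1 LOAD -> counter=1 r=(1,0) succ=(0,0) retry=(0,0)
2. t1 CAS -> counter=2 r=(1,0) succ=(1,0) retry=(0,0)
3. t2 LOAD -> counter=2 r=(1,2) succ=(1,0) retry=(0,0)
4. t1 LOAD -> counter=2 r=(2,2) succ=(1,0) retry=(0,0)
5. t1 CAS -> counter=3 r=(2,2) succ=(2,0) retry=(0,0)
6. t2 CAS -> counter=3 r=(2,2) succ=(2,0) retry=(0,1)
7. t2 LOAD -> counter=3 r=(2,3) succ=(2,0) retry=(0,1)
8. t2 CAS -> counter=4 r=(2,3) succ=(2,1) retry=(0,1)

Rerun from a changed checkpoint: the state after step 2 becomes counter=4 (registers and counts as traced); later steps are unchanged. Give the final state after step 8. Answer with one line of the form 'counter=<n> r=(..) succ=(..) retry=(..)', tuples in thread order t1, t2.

counter=6 r=(4,5) succ=(2,1) retry=(0,1)

state after step 2 := counter=4 r=(1,0) succ=(1,0) retry=(0,0)
3. t2 LOAD -> counter=4 r=(1,4) succ=(1,0) retry=(0,0)
4. t1 LOAD -> counter=4 r=(4,4) succ=(1,0) retry=(0,0)
5. t1 CAS -> counter=5 r=(4,4) succ=(2,0) retry=(0,0)
6. t2 CAS -> counter=5 r=(4,4) succ=(2,0) retry=(0,1)
7. t2 LOAD -> counter=5 r=(4,5) succ=(2,0) retry=(0,1)
8. t2 CAS -> counter=6 r=(4,5) succ=(2,1) retry=(0,1)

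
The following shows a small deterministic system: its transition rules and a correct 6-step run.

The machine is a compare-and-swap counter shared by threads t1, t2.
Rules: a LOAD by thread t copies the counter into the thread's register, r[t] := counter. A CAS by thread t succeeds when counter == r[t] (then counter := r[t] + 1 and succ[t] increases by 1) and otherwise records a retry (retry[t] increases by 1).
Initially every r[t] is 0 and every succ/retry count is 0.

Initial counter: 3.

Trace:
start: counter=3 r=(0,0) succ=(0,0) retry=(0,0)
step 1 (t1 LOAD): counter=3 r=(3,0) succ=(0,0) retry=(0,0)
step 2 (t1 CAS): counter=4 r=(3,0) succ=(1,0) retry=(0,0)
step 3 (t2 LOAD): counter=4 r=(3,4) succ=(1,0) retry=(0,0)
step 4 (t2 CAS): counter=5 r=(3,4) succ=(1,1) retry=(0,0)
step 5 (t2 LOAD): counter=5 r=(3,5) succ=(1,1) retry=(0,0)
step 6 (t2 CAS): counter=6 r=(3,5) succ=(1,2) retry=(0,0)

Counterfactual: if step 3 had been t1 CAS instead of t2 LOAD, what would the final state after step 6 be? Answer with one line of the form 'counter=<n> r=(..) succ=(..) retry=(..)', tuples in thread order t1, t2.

(re-executing from step 3 with the substitution; state before step 3: counter=4 r=(3,0) succ=(1,0) retry=(0,0))
step 3 (t1 CAS): counter=4 r=(3,0) succ=(1,0) retry=(1,0)
step 4 (t2 CAS): counter=4 r=(3,0) succ=(1,0) retry=(1,1)
step 5 (t2 LOAD): counter=4 r=(3,4) succ=(1,0) retry=(1,1)
step 6 (t2 CAS): counter=5 r=(3,4) succ=(1,1) retry=(1,1)

counter=5 r=(3,4) succ=(1,1) retry=(1,1)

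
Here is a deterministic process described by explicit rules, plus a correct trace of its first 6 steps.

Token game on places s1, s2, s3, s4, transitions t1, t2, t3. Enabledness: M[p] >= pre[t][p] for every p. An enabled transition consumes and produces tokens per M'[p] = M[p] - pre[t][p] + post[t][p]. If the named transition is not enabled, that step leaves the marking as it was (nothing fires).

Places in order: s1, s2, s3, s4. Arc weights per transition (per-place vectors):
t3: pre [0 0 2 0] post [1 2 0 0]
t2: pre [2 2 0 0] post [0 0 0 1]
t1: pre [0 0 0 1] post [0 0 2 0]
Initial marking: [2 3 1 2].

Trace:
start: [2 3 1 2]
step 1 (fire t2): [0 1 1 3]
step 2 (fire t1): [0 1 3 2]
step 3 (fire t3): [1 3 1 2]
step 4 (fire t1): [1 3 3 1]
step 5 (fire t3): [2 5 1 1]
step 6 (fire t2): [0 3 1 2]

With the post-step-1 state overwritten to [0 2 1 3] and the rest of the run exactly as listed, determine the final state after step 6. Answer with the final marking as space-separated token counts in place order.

0 4 1 2

state after step 1 := [0 2 1 3]
step 2 (fire t1): [0 2 3 2]
step 3 (fire t3): [1 4 1 2]
step 4 (fire t1): [1 4 3 1]
step 5 (fire t3): [2 6 1 1]
step 6 (fire t2): [0 4 1 2]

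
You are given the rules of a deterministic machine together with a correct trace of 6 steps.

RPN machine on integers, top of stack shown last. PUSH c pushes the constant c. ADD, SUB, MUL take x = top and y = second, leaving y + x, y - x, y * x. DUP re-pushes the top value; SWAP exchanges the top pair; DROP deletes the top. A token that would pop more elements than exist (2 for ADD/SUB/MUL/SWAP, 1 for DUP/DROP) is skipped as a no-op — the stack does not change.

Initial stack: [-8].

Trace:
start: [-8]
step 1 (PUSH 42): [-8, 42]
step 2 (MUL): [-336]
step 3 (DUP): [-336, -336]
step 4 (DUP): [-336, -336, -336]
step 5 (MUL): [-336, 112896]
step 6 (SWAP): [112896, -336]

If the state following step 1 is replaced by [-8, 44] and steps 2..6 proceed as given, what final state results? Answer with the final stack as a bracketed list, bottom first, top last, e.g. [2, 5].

[123904, -352]

state after step 1 := [-8, 44]
step 2 (MUL): [-352]
step 3 (DUP): [-352, -352]
step 4 (DUP): [-352, -352, -352]
step 5 (MUL): [-352, 123904]
step 6 (SWAP): [123904, -352]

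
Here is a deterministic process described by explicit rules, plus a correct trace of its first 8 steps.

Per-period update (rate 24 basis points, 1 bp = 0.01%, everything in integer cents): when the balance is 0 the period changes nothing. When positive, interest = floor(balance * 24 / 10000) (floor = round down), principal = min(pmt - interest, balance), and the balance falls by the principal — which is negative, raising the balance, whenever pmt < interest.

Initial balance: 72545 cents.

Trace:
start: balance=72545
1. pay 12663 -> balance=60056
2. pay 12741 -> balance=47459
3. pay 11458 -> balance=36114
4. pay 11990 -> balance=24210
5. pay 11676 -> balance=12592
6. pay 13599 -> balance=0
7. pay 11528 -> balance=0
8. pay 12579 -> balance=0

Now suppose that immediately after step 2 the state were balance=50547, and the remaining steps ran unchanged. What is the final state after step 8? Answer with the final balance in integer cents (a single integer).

state after step 2 := balance=50547
3. pay 11458 -> balance=39210
4. pay 11990 -> balance=27314
5. pay 11676 -> balance=15703
6. pay 13599 -> balance=2141
7. pay 11528 -> balance=0
8. pay 12579 -> balance=0

0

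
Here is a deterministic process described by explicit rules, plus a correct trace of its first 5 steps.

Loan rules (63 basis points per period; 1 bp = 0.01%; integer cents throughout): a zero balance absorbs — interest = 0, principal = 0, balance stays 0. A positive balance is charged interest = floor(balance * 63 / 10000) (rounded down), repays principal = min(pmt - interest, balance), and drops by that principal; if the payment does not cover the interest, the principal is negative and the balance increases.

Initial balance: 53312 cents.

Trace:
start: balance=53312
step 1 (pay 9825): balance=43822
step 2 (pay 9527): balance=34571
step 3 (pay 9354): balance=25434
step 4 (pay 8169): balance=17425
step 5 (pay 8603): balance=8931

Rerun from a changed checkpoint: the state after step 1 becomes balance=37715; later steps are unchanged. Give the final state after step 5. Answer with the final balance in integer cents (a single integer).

2669

state after step 1 := balance=37715
step 2 (pay 9527): balance=28425
step 3 (pay 9354): balance=19250
step 4 (pay 8169): balance=11202
step 5 (pay 8603): balance=2669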